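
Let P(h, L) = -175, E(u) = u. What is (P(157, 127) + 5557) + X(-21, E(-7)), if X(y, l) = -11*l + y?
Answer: 5438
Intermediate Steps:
X(y, l) = y - 11*l
(P(157, 127) + 5557) + X(-21, E(-7)) = (-175 + 5557) + (-21 - 11*(-7)) = 5382 + (-21 + 77) = 5382 + 56 = 5438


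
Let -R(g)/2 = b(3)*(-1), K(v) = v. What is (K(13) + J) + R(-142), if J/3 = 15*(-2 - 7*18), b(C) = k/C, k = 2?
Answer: -17237/3 ≈ -5745.7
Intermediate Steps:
b(C) = 2/C
J = -5760 (J = 3*(15*(-2 - 7*18)) = 3*(15*(-2 - 126)) = 3*(15*(-128)) = 3*(-1920) = -5760)
R(g) = 4/3 (R(g) = -2*2/3*(-1) = -2*2*(1/3)*(-1) = -4*(-1)/3 = -2*(-2/3) = 4/3)
(K(13) + J) + R(-142) = (13 - 5760) + 4/3 = -5747 + 4/3 = -17237/3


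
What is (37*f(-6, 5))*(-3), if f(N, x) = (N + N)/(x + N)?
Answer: -1332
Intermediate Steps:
f(N, x) = 2*N/(N + x) (f(N, x) = (2*N)/(N + x) = 2*N/(N + x))
(37*f(-6, 5))*(-3) = (37*(2*(-6)/(-6 + 5)))*(-3) = (37*(2*(-6)/(-1)))*(-3) = (37*(2*(-6)*(-1)))*(-3) = (37*12)*(-3) = 444*(-3) = -1332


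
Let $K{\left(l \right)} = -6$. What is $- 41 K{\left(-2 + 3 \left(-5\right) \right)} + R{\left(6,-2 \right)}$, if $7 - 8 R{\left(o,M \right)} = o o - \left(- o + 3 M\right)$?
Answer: $\frac{1927}{8} \approx 240.88$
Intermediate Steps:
$R{\left(o,M \right)} = \frac{7}{8} - \frac{o}{8} - \frac{o^{2}}{8} + \frac{3 M}{8}$ ($R{\left(o,M \right)} = \frac{7}{8} - \frac{o o - \left(- o + 3 M\right)}{8} = \frac{7}{8} - \frac{o^{2} - \left(- o + 3 M\right)}{8} = \frac{7}{8} - \frac{o + o^{2} - 3 M}{8} = \frac{7}{8} - \left(- \frac{3 M}{8} + \frac{o}{8} + \frac{o^{2}}{8}\right) = \frac{7}{8} - \frac{o}{8} - \frac{o^{2}}{8} + \frac{3 M}{8}$)
$- 41 K{\left(-2 + 3 \left(-5\right) \right)} + R{\left(6,-2 \right)} = \left(-41\right) \left(-6\right) + \left(\frac{7}{8} - \frac{3}{4} - \frac{6^{2}}{8} + \frac{3}{8} \left(-2\right)\right) = 246 - \frac{41}{8} = \frac{1927}{8}$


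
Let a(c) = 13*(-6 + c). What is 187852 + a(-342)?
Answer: 183328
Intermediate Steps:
a(c) = -78 + 13*c
187852 + a(-342) = 187852 + (-78 + 13*(-342)) = 187852 + (-78 - 4446) = 187852 - 4524 = 183328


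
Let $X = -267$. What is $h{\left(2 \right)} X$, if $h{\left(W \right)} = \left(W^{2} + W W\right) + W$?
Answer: $-2670$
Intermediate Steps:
$h{\left(W \right)} = W + 2 W^{2}$ ($h{\left(W \right)} = \left(W^{2} + W^{2}\right) + W = 2 W^{2} + W = W + 2 W^{2}$)
$h{\left(2 \right)} X = 2 \left(1 + 2 \cdot 2\right) \left(-267\right) = 2 \left(1 + 4\right) \left(-267\right) = 2 \cdot 5 \left(-267\right) = 10 \left(-267\right) = -2670$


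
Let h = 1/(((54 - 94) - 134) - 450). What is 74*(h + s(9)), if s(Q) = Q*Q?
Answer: 1870091/312 ≈ 5993.9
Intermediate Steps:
s(Q) = Q²
h = -1/624 (h = 1/((-40 - 134) - 450) = 1/(-174 - 450) = 1/(-624) = -1/624 ≈ -0.0016026)
74*(h + s(9)) = 74*(-1/624 + 9²) = 74*(-1/624 + 81) = 74*(50543/624) = 1870091/312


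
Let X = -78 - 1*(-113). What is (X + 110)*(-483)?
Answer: -70035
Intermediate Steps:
X = 35 (X = -78 + 113 = 35)
(X + 110)*(-483) = (35 + 110)*(-483) = 145*(-483) = -70035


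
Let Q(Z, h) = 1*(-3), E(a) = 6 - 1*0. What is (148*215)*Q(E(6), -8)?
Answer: -95460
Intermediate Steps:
E(a) = 6 (E(a) = 6 + 0 = 6)
Q(Z, h) = -3
(148*215)*Q(E(6), -8) = (148*215)*(-3) = 31820*(-3) = -95460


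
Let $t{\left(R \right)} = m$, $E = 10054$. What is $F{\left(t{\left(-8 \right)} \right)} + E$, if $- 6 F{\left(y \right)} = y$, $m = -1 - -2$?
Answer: $\frac{60323}{6} \approx 10054.0$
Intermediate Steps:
$m = 1$ ($m = -1 + 2 = 1$)
$t{\left(R \right)} = 1$
$F{\left(y \right)} = - \frac{y}{6}$
$F{\left(t{\left(-8 \right)} \right)} + E = \left(- \frac{1}{6}\right) 1 + 10054 = - \frac{1}{6} + 10054 = \frac{60323}{6}$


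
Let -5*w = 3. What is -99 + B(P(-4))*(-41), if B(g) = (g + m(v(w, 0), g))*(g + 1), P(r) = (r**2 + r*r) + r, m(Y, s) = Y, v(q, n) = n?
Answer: -33391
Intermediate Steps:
w = -3/5 (w = -1/5*3 = -3/5 ≈ -0.60000)
P(r) = r + 2*r**2 (P(r) = (r**2 + r**2) + r = 2*r**2 + r = r + 2*r**2)
B(g) = g*(1 + g) (B(g) = (g + 0)*(g + 1) = g*(1 + g))
-99 + B(P(-4))*(-41) = -99 + ((-4*(1 + 2*(-4)))*(1 - 4*(1 + 2*(-4))))*(-41) = -99 + ((-4*(1 - 8))*(1 - 4*(1 - 8)))*(-41) = -99 + ((-4*(-7))*(1 - 4*(-7)))*(-41) = -99 + (28*(1 + 28))*(-41) = -99 + (28*29)*(-41) = -99 + 812*(-41) = -99 - 33292 = -33391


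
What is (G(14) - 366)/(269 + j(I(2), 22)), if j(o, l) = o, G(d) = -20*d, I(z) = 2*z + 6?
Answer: -646/279 ≈ -2.3154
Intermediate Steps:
I(z) = 6 + 2*z
(G(14) - 366)/(269 + j(I(2), 22)) = (-20*14 - 366)/(269 + (6 + 2*2)) = (-280 - 366)/(269 + (6 + 4)) = -646/(269 + 10) = -646/279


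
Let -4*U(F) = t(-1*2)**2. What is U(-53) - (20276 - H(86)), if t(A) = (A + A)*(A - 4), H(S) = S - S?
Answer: -20420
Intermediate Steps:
H(S) = 0
t(A) = 2*A*(-4 + A) (t(A) = (2*A)*(-4 + A) = 2*A*(-4 + A))
U(F) = -144 (U(F) = -16*(-4 - 1*2)**2/4 = -16*(-4 - 2)**2/4 = -(2*(-2)*(-6))**2/4 = -1/4*24**2 = -1/4*576 = -144)
U(-53) - (20276 - H(86)) = -144 - (20276 - 1*0) = -144 - (20276 + 0) = -144 - 1*20276 = -144 - 20276 = -20420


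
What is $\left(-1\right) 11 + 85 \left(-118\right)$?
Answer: $-10041$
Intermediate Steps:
$\left(-1\right) 11 + 85 \left(-118\right) = -11 - 10030 = -10041$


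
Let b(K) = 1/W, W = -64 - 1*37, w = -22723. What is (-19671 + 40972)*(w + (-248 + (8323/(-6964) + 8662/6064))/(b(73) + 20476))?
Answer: -5283967586523783319939/10916772319400 ≈ -4.8402e+8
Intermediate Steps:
W = -101 (W = -64 - 37 = -101)
b(K) = -1/101 (b(K) = 1/(-101) = -1/101)
(-19671 + 40972)*(w + (-248 + (8323/(-6964) + 8662/6064))/(b(73) + 20476)) = (-19671 + 40972)*(-22723 + (-248 + (8323/(-6964) + 8662/6064))/(-1/101 + 20476)) = 21301*(-22723 + (-248 + (8323*(-1/6964) + 8662*(1/6064)))/(2068075/101)) = 21301*(-22723 + (-248 + (-8323/6964 + 4331/3032))*(101/2068075)) = 21301*(-22723 + (-248 + 1231437/5278712)*(101/2068075)) = 21301*(-22723 - 1307889139/5278712*101/2068075) = 21301*(-22723 - 132096803039/10916772319400) = 21301*(-248061949510529239/10916772319400) = -5283967586523783319939/10916772319400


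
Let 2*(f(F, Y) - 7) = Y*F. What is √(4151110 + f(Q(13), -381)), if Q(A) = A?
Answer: √16594562/2 ≈ 2036.8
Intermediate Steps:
f(F, Y) = 7 + F*Y/2 (f(F, Y) = 7 + (Y*F)/2 = 7 + (F*Y)/2 = 7 + F*Y/2)
√(4151110 + f(Q(13), -381)) = √(4151110 + (7 + (½)*13*(-381))) = √(4151110 + (7 - 4953/2)) = √(4151110 - 4939/2) = √(8297281/2) = √16594562/2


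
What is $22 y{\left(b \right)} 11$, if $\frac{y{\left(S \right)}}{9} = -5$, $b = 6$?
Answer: $-10890$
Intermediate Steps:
$y{\left(S \right)} = -45$ ($y{\left(S \right)} = 9 \left(-5\right) = -45$)
$22 y{\left(b \right)} 11 = 22 \left(-45\right) 11 = \left(-990\right) 11 = -10890$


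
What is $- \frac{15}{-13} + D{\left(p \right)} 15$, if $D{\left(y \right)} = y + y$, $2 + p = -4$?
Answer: $- \frac{2325}{13} \approx -178.85$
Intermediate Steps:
$p = -6$ ($p = -2 - 4 = -6$)
$D{\left(y \right)} = 2 y$
$- \frac{15}{-13} + D{\left(p \right)} 15 = - \frac{15}{-13} + 2 \left(-6\right) 15 = \left(-15\right) \left(- \frac{1}{13}\right) - 180 = \frac{15}{13} - 180 = - \frac{2325}{13}$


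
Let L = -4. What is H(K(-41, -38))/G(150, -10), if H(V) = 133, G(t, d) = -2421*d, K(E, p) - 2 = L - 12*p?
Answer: 133/24210 ≈ 0.0054936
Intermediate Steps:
K(E, p) = -2 - 12*p (K(E, p) = 2 + (-4 - 12*p) = -2 - 12*p)
H(K(-41, -38))/G(150, -10) = 133/((-2421*(-10))) = 133/24210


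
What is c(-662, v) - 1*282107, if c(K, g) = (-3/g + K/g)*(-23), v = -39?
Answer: -11017468/39 ≈ -2.8250e+5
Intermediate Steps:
c(K, g) = 69/g - 23*K/g
c(-662, v) - 1*282107 = 23*(3 - 1*(-662))/(-39) - 1*282107 = 23*(-1/39)*(3 + 662) - 282107 = 23*(-1/39)*665 - 282107 = -15295/39 - 282107 = -11017468/39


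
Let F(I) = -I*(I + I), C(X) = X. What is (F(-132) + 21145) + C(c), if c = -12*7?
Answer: -13787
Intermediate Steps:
c = -84
F(I) = -2*I**2 (F(I) = -I*2*I = -2*I**2)
(F(-132) + 21145) + C(c) = (-2*(-132)**2 + 21145) - 84 = (-2*17424 + 21145) - 84 = (-34848 + 21145) - 84 = -13703 - 84 = -13787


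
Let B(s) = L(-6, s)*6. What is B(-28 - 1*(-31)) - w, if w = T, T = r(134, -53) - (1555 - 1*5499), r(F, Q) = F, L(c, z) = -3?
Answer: -4096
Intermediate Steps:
B(s) = -18 (B(s) = -3*6 = -18)
T = 4078 (T = 134 - (1555 - 1*5499) = 134 - (1555 - 5499) = 134 - 1*(-3944) = 134 + 3944 = 4078)
w = 4078
B(-28 - 1*(-31)) - w = -18 - 1*4078 = -18 - 4078 = -4096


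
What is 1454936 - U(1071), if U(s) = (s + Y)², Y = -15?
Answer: 339800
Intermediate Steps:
U(s) = (-15 + s)² (U(s) = (s - 15)² = (-15 + s)²)
1454936 - U(1071) = 1454936 - (-15 + 1071)² = 1454936 - 1*1056² = 1454936 - 1*1115136 = 1454936 - 1115136 = 339800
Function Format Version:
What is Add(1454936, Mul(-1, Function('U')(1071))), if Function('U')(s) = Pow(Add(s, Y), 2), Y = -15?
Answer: 339800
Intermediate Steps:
Function('U')(s) = Pow(Add(-15, s), 2) (Function('U')(s) = Pow(Add(s, -15), 2) = Pow(Add(-15, s), 2))
Add(1454936, Mul(-1, Function('U')(1071))) = Add(1454936, Mul(-1, Pow(Add(-15, 1071), 2))) = Add(1454936, Mul(-1, Pow(1056, 2))) = Add(1454936, Mul(-1, 1115136)) = Add(1454936, -1115136) = 339800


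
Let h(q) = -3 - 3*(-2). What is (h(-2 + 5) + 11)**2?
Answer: 196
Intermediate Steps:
h(q) = 3 (h(q) = -3 + 6 = 3)
(h(-2 + 5) + 11)**2 = (3 + 11)**2 = 14**2 = 196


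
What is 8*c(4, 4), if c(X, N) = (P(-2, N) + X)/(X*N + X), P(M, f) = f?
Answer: 16/5 ≈ 3.2000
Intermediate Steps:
c(X, N) = (N + X)/(X + N*X) (c(X, N) = (N + X)/(X*N + X) = (N + X)/(N*X + X) = (N + X)/(X + N*X))
8*c(4, 4) = 8*((4 + 4)/(4*(1 + 4))) = 8*((¼)*8/5) = 8*((¼)*(⅕)*8) = 8*(⅖) = 16/5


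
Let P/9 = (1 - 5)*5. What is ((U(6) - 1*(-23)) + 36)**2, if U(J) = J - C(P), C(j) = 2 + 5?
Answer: 3364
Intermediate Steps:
P = -180 (P = 9*((1 - 5)*5) = 9*(-4*5) = 9*(-20) = -180)
C(j) = 7
U(J) = -7 + J (U(J) = J - 1*7 = J - 7 = -7 + J)
((U(6) - 1*(-23)) + 36)**2 = (((-7 + 6) - 1*(-23)) + 36)**2 = ((-1 + 23) + 36)**2 = (22 + 36)**2 = 58**2 = 3364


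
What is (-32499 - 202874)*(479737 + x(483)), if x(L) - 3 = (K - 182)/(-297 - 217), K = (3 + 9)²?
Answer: -29019890128227/257 ≈ -1.1292e+11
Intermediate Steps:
K = 144 (K = 12² = 144)
x(L) = 790/257 (x(L) = 3 + (144 - 182)/(-297 - 217) = 3 - 38/(-514) = 3 - 38*(-1/514) = 3 + 19/257 = 790/257)
(-32499 - 202874)*(479737 + x(483)) = (-32499 - 202874)*(479737 + 790/257) = -235373*123293199/257 = -29019890128227/257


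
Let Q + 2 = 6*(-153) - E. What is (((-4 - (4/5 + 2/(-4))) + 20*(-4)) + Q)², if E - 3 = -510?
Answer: 24730729/100 ≈ 2.4731e+5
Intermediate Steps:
E = -507 (E = 3 - 510 = -507)
Q = -413 (Q = -2 + (6*(-153) - 1*(-507)) = -2 + (-918 + 507) = -2 - 411 = -413)
(((-4 - (4/5 + 2/(-4))) + 20*(-4)) + Q)² = (((-4 - (4/5 + 2/(-4))) + 20*(-4)) - 413)² = (((-4 - (4*(⅕) + 2*(-¼))) - 80) - 413)² = (((-4 - (⅘ - ½)) - 80) - 413)² = (((-4 - 1*3/10) - 80) - 413)² = (((-4 - 3/10) - 80) - 413)² = ((-43/10 - 80) - 413)² = (-843/10 - 413)² = (-4973/10)² = 24730729/100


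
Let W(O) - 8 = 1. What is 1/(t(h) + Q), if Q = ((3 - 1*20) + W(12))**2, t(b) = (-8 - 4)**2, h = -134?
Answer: 1/208 ≈ 0.0048077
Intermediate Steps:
W(O) = 9 (W(O) = 8 + 1 = 9)
t(b) = 144 (t(b) = (-12)**2 = 144)
Q = 64 (Q = ((3 - 1*20) + 9)**2 = ((3 - 20) + 9)**2 = (-17 + 9)**2 = (-8)**2 = 64)
1/(t(h) + Q) = 1/(144 + 64) = 1/208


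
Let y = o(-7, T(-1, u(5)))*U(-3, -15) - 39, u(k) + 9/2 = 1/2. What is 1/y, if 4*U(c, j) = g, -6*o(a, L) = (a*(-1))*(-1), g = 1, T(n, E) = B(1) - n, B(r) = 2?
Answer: -24/929 ≈ -0.025834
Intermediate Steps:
u(k) = -4 (u(k) = -9/2 + 1/2 = -9/2 + ½ = -4)
T(n, E) = 2 - n
o(a, L) = -a/6 (o(a, L) = -a*(-1)*(-1)/6 = -(-a)*(-1)/6 = -a/6)
U(c, j) = ¼ (U(c, j) = (¼)*1 = ¼)
y = -929/24 (y = -⅙*(-7)*(¼) - 39 = (7/6)*(¼) - 39 = 7/24 - 39 = -929/24 ≈ -38.708)
1/y = 1/(-929/24) = -24/929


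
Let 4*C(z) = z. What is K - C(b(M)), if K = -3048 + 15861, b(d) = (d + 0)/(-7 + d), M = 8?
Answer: 12811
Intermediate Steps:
b(d) = d/(-7 + d)
C(z) = z/4
K = 12813
K - C(b(M)) = 12813 - 8/(-7 + 8)/4 = 12813 - 8/1/4 = 12813 - 8*1/4 = 12813 - 8/4 = 12813 - 1*2 = 12813 - 2 = 12811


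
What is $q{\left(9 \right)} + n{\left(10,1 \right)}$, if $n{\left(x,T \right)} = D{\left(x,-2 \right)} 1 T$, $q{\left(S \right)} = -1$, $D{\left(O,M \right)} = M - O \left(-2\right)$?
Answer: $17$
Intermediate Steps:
$D{\left(O,M \right)} = M + 2 O$ ($D{\left(O,M \right)} = M - - 2 O = M + 2 O$)
$n{\left(x,T \right)} = T \left(-2 + 2 x\right)$ ($n{\left(x,T \right)} = \left(-2 + 2 x\right) 1 T = \left(-2 + 2 x\right) T = T \left(-2 + 2 x\right)$)
$q{\left(9 \right)} + n{\left(10,1 \right)} = -1 + 2 \cdot 1 \left(-1 + 10\right) = -1 + 2 \cdot 1 \cdot 9 = -1 + 18 = 17$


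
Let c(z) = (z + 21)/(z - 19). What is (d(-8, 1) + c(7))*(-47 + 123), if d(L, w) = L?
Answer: -2356/3 ≈ -785.33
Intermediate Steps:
c(z) = (21 + z)/(-19 + z)
(d(-8, 1) + c(7))*(-47 + 123) = (-8 + (21 + 7)/(-19 + 7))*(-47 + 123) = (-8 + 28/(-12))*76 = (-8 - 1/12*28)*76 = (-8 - 7/3)*76 = -31/3*76 = -2356/3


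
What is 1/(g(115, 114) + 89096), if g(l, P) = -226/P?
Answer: 57/5078359 ≈ 1.1224e-5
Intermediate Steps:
1/(g(115, 114) + 89096) = 1/(-226/114 + 89096) = 1/(-226*1/114 + 89096) = 1/(-113/57 + 89096) = 1/(5078359/57) = 57/5078359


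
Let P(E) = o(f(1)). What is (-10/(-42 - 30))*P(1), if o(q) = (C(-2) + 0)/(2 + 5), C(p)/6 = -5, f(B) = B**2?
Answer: -25/42 ≈ -0.59524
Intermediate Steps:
C(p) = -30 (C(p) = 6*(-5) = -30)
o(q) = -30/7 (o(q) = (-30 + 0)/(2 + 5) = -30/7)
P(E) = -30/7
(-10/(-42 - 30))*P(1) = (-10/(-42 - 30))*(-30/7) = (-10/(-72))*(-30/7) = -1/72*(-10)*(-30/7) = (5/36)*(-30/7) = -25/42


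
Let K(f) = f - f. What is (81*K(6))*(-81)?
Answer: 0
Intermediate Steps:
K(f) = 0
(81*K(6))*(-81) = (81*0)*(-81) = 0*(-81) = 0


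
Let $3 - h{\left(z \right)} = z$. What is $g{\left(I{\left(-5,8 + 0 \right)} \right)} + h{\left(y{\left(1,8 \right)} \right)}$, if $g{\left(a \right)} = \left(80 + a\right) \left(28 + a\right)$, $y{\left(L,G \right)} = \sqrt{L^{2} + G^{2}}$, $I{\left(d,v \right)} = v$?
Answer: $3171 - \sqrt{65} \approx 3162.9$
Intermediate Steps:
$y{\left(L,G \right)} = \sqrt{G^{2} + L^{2}}$
$h{\left(z \right)} = 3 - z$
$g{\left(a \right)} = \left(28 + a\right) \left(80 + a\right)$
$g{\left(I{\left(-5,8 + 0 \right)} \right)} + h{\left(y{\left(1,8 \right)} \right)} = \left(2240 + \left(8 + 0\right)^{2} + 108 \left(8 + 0\right)\right) + \left(3 - \sqrt{8^{2} + 1^{2}}\right) = \left(2240 + 8^{2} + 108 \cdot 8\right) + \left(3 - \sqrt{64 + 1}\right) = \left(2240 + 64 + 864\right) + \left(3 - \sqrt{65}\right) = 3168 + \left(3 - \sqrt{65}\right) = 3171 - \sqrt{65}$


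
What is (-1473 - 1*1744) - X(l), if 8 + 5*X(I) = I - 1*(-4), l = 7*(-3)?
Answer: -3212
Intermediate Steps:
l = -21
X(I) = -4/5 + I/5 (X(I) = -8/5 + (I - 1*(-4))/5 = -8/5 + (I + 4)/5 = -8/5 + (4 + I)/5 = -8/5 + (4/5 + I/5) = -4/5 + I/5)
(-1473 - 1*1744) - X(l) = (-1473 - 1*1744) - (-4/5 + (1/5)*(-21)) = (-1473 - 1744) - (-4/5 - 21/5) = -3217 - 1*(-5) = -3217 + 5 = -3212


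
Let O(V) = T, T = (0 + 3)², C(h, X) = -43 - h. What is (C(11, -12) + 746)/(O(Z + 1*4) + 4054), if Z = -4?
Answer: 692/4063 ≈ 0.17032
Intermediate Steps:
T = 9 (T = 3² = 9)
O(V) = 9
(C(11, -12) + 746)/(O(Z + 1*4) + 4054) = ((-43 - 1*11) + 746)/(9 + 4054) = ((-43 - 11) + 746)/4063 = (-54 + 746)*(1/4063) = 692*(1/4063) = 692/4063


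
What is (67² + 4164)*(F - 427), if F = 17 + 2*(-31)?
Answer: -4084216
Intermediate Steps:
F = -45 (F = 17 - 62 = -45)
(67² + 4164)*(F - 427) = (67² + 4164)*(-45 - 427) = (4489 + 4164)*(-472) = 8653*(-472) = -4084216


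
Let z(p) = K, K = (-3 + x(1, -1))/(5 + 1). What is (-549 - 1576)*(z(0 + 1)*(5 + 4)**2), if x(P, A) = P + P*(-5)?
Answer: 401625/2 ≈ 2.0081e+5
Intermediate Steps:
x(P, A) = -4*P (x(P, A) = P - 5*P = -4*P)
K = -7/6 (K = (-3 - 4*1)/(5 + 1) = (-3 - 4)/6 = -7*1/6 = -7/6 ≈ -1.1667)
z(p) = -7/6
(-549 - 1576)*(z(0 + 1)*(5 + 4)**2) = (-549 - 1576)*(-7*(5 + 4)**2/6) = -(-14875)*9**2/6 = -(-14875)*81/6 = -2125*(-189/2) = 401625/2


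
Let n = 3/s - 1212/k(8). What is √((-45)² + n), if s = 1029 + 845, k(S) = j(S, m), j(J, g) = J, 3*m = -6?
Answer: √1644876327/937 ≈ 43.284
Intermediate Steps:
m = -2 (m = (⅓)*(-6) = -2)
k(S) = S
s = 1874
n = -141954/937 (n = 3/1874 - 1212/8 = 3*(1/1874) - 1212*⅛ = 3/1874 - 303/2 = -141954/937 ≈ -151.50)
√((-45)² + n) = √((-45)² - 141954/937) = √(2025 - 141954/937) = √(1755471/937) = √1644876327/937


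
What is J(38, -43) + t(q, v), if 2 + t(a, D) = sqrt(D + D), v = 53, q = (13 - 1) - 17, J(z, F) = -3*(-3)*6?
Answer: 52 + sqrt(106) ≈ 62.296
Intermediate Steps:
J(z, F) = 54 (J(z, F) = 9*6 = 54)
q = -5 (q = 12 - 17 = -5)
t(a, D) = -2 + sqrt(2)*sqrt(D) (t(a, D) = -2 + sqrt(D + D) = -2 + sqrt(2*D) = -2 + sqrt(2)*sqrt(D))
J(38, -43) + t(q, v) = 54 + (-2 + sqrt(2)*sqrt(53)) = 54 + (-2 + sqrt(106)) = 52 + sqrt(106)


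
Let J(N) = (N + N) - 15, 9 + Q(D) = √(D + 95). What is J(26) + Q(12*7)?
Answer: 28 + √179 ≈ 41.379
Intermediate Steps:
Q(D) = -9 + √(95 + D) (Q(D) = -9 + √(D + 95) = -9 + √(95 + D))
J(N) = -15 + 2*N (J(N) = 2*N - 15 = -15 + 2*N)
J(26) + Q(12*7) = (-15 + 2*26) + (-9 + √(95 + 12*7)) = (-15 + 52) + (-9 + √(95 + 84)) = 37 + (-9 + √179) = 28 + √179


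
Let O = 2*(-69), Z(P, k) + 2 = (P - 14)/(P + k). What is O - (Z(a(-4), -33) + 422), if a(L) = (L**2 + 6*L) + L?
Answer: -25136/45 ≈ -558.58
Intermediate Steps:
a(L) = L**2 + 7*L
Z(P, k) = -2 + (-14 + P)/(P + k) (Z(P, k) = -2 + (P - 14)/(P + k) = -2 + (-14 + P)/(P + k))
O = -138
O - (Z(a(-4), -33) + 422) = -138 - ((-14 - (-4)*(7 - 4) - 2*(-33))/(-4*(7 - 4) - 33) + 422) = -138 - ((-14 - (-4)*3 + 66)/(-4*3 - 33) + 422) = -138 - ((-14 - 1*(-12) + 66)/(-12 - 33) + 422) = -138 - ((-14 + 12 + 66)/(-45) + 422) = -138 - (-1/45*64 + 422) = -138 - (-64/45 + 422) = -138 - 1*18926/45 = -138 - 18926/45 = -25136/45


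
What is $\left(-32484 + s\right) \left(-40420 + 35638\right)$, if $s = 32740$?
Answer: $-1224192$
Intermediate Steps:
$\left(-32484 + s\right) \left(-40420 + 35638\right) = \left(-32484 + 32740\right) \left(-40420 + 35638\right) = 256 \left(-4782\right) = -1224192$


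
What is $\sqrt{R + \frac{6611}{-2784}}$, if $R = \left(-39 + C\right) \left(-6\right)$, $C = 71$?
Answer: $\frac{19 i \sqrt{260826}}{696} \approx 13.942 i$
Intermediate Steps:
$R = -192$ ($R = \left(-39 + 71\right) \left(-6\right) = 32 \left(-6\right) = -192$)
$\sqrt{R + \frac{6611}{-2784}} = \sqrt{-192 + \frac{6611}{-2784}} = \sqrt{-192 + 6611 \left(- \frac{1}{2784}\right)} = \sqrt{-192 - \frac{6611}{2784}} = \sqrt{- \frac{541139}{2784}} = \frac{19 i \sqrt{260826}}{696}$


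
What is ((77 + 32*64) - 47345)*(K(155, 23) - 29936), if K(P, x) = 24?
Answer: 1352620640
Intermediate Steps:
((77 + 32*64) - 47345)*(K(155, 23) - 29936) = ((77 + 32*64) - 47345)*(24 - 29936) = ((77 + 2048) - 47345)*(-29912) = (2125 - 47345)*(-29912) = -45220*(-29912) = 1352620640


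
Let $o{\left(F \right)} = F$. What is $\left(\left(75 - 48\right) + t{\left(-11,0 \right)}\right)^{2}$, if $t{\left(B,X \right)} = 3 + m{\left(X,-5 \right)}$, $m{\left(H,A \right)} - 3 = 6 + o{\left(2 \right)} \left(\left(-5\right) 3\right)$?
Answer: $81$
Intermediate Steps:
$m{\left(H,A \right)} = -21$ ($m{\left(H,A \right)} = 3 + \left(6 + 2 \left(\left(-5\right) 3\right)\right) = 3 + \left(6 + 2 \left(-15\right)\right) = 3 + \left(6 - 30\right) = 3 - 24 = -21$)
$t{\left(B,X \right)} = -18$ ($t{\left(B,X \right)} = 3 - 21 = -18$)
$\left(\left(75 - 48\right) + t{\left(-11,0 \right)}\right)^{2} = \left(\left(75 - 48\right) - 18\right)^{2} = \left(27 - 18\right)^{2} = 9^{2} = 81$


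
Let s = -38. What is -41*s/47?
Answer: 1558/47 ≈ 33.149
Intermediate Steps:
-41*s/47 = -41*(-38)/47 = 1558*(1/47) = 1558/47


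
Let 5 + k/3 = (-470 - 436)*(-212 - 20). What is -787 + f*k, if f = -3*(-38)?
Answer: 71883167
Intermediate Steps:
k = 630561 (k = -15 + 3*((-470 - 436)*(-212 - 20)) = -15 + 3*(-906*(-232)) = -15 + 3*210192 = -15 + 630576 = 630561)
f = 114
-787 + f*k = -787 + 114*630561 = -787 + 71883954 = 71883167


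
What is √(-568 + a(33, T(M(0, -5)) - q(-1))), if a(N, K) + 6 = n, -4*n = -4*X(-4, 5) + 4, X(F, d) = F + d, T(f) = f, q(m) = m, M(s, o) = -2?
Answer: I*√574 ≈ 23.958*I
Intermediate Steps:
n = 0 (n = -(-4*(-4 + 5) + 4)/4 = -(-4*1 + 4)/4 = -(-4 + 4)/4 = -¼*0 = 0)
a(N, K) = -6 (a(N, K) = -6 + 0 = -6)
√(-568 + a(33, T(M(0, -5)) - q(-1))) = √(-568 - 6) = √(-574) = I*√574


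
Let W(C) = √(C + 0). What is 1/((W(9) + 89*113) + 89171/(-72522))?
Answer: 72522/729482149 ≈ 9.9416e-5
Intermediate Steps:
W(C) = √C
1/((W(9) + 89*113) + 89171/(-72522)) = 1/((√9 + 89*113) + 89171/(-72522)) = 1/((3 + 10057) + 89171*(-1/72522)) = 1/(10060 - 89171/72522) = 1/(729482149/72522) = 72522/729482149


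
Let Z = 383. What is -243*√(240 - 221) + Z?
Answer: 383 - 243*√19 ≈ -676.21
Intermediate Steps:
-243*√(240 - 221) + Z = -243*√(240 - 221) + 383 = -243*√19 + 383 = 383 - 243*√19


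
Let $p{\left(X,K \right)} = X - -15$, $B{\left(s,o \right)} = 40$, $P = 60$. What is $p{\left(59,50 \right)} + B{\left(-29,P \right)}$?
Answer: $114$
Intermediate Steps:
$p{\left(X,K \right)} = 15 + X$ ($p{\left(X,K \right)} = X + 15 = 15 + X$)
$p{\left(59,50 \right)} + B{\left(-29,P \right)} = \left(15 + 59\right) + 40 = 74 + 40 = 114$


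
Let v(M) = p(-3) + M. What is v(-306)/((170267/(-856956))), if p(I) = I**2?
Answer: 254515932/170267 ≈ 1494.8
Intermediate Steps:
v(M) = 9 + M (v(M) = (-3)**2 + M = 9 + M)
v(-306)/((170267/(-856956))) = (9 - 306)/((170267/(-856956))) = -297/(170267*(-1/856956)) = -297/(-170267/856956) = -297*(-856956/170267) = 254515932/170267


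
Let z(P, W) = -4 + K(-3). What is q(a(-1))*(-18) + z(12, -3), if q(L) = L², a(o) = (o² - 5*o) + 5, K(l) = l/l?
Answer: -2181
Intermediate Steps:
K(l) = 1
z(P, W) = -3 (z(P, W) = -4 + 1 = -3)
a(o) = 5 + o² - 5*o
q(a(-1))*(-18) + z(12, -3) = (5 + (-1)² - 5*(-1))²*(-18) - 3 = (5 + 1 + 5)²*(-18) - 3 = 11²*(-18) - 3 = 121*(-18) - 3 = -2178 - 3 = -2181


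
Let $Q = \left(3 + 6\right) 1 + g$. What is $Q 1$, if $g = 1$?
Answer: $10$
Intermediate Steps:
$Q = 10$ ($Q = \left(3 + 6\right) 1 + 1 = 9 \cdot 1 + 1 = 9 + 1 = 10$)
$Q 1 = 10 \cdot 1 = 10$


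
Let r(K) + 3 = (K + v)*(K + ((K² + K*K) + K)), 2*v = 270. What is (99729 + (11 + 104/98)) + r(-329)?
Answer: -2046735779/49 ≈ -4.1770e+7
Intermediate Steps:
v = 135 (v = (½)*270 = 135)
r(K) = -3 + (135 + K)*(2*K + 2*K²) (r(K) = -3 + (K + 135)*(K + ((K² + K*K) + K)) = -3 + (135 + K)*(K + ((K² + K²) + K)) = -3 + (135 + K)*(K + (2*K² + K)) = -3 + (135 + K)*(K + (K + 2*K²)) = -3 + (135 + K)*(2*K + 2*K²))
(99729 + (11 + 104/98)) + r(-329) = (99729 + (11 + 104/98)) + (-3 + 2*(-329)³ + 270*(-329) + 272*(-329)²) = (99729 + (11 + (1/98)*104)) + (-3 + 2*(-35611289) - 88830 + 272*108241) = (99729 + (11 + 52/49)) + (-3 - 71222578 - 88830 + 29441552) = (99729 + 591/49) - 41869859 = 4887312/49 - 41869859 = -2046735779/49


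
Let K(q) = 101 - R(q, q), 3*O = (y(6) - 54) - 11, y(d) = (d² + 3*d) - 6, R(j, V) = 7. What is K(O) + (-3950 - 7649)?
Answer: -11505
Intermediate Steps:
y(d) = -6 + d² + 3*d
O = -17/3 (O = (((-6 + 6² + 3*6) - 54) - 11)/3 = (((-6 + 36 + 18) - 54) - 11)/3 = ((48 - 54) - 11)/3 = (-6 - 11)/3 = (⅓)*(-17) = -17/3 ≈ -5.6667)
K(q) = 94 (K(q) = 101 - 1*7 = 101 - 7 = 94)
K(O) + (-3950 - 7649) = 94 + (-3950 - 7649) = 94 - 11599 = -11505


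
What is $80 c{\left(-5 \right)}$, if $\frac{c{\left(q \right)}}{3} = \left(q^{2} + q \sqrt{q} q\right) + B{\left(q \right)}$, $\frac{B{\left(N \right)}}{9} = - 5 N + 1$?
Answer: $62160 + 6000 i \sqrt{5} \approx 62160.0 + 13416.0 i$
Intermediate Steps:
$B{\left(N \right)} = 9 - 45 N$ ($B{\left(N \right)} = 9 \left(- 5 N + 1\right) = 9 \left(1 - 5 N\right) = 9 - 45 N$)
$c{\left(q \right)} = 27 - 135 q + 3 q^{2} + 3 q^{\frac{5}{2}}$ ($c{\left(q \right)} = 3 \left(\left(q^{2} + q \sqrt{q} q\right) - \left(-9 + 45 q\right)\right) = 3 \left(\left(q^{2} + q^{\frac{3}{2}} q\right) - \left(-9 + 45 q\right)\right) = 3 \left(\left(q^{2} + q^{\frac{5}{2}}\right) - \left(-9 + 45 q\right)\right) = 3 \left(9 + q^{2} + q^{\frac{5}{2}} - 45 q\right) = 27 - 135 q + 3 q^{2} + 3 q^{\frac{5}{2}}$)
$80 c{\left(-5 \right)} = 80 \left(27 - -675 + 3 \left(-5\right)^{2} + 3 \left(-5\right)^{\frac{5}{2}}\right) = 80 \left(27 + 675 + 3 \cdot 25 + 3 \cdot 25 i \sqrt{5}\right) = 80 \left(27 + 675 + 75 + 75 i \sqrt{5}\right) = 80 \left(777 + 75 i \sqrt{5}\right) = 62160 + 6000 i \sqrt{5}$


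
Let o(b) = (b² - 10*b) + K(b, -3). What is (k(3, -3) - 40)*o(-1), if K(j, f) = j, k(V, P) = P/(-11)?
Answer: -4370/11 ≈ -397.27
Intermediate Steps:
k(V, P) = -P/11 (k(V, P) = P*(-1/11) = -P/11)
o(b) = b² - 9*b (o(b) = (b² - 10*b) + b = b² - 9*b)
(k(3, -3) - 40)*o(-1) = (-1/11*(-3) - 40)*(-(-9 - 1)) = (3/11 - 40)*(-1*(-10)) = -437/11*10 = -4370/11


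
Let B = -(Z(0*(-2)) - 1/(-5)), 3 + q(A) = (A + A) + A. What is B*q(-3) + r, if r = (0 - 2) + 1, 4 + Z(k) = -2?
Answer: -353/5 ≈ -70.600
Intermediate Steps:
Z(k) = -6 (Z(k) = -4 - 2 = -6)
q(A) = -3 + 3*A (q(A) = -3 + ((A + A) + A) = -3 + (2*A + A) = -3 + 3*A)
r = -1 (r = -2 + 1 = -1)
B = 29/5 (B = -(-6 - 1/(-5)) = -(-6 - 1*(-1/5)) = -(-6 + 1/5) = -1*(-29/5) = 29/5 ≈ 5.8000)
B*q(-3) + r = 29*(-3 + 3*(-3))/5 - 1 = 29*(-3 - 9)/5 - 1 = (29/5)*(-12) - 1 = -348/5 - 1 = -353/5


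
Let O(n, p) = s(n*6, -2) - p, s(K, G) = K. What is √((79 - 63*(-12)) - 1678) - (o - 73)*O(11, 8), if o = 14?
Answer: 3422 + I*√843 ≈ 3422.0 + 29.034*I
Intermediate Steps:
O(n, p) = -p + 6*n (O(n, p) = n*6 - p = 6*n - p = -p + 6*n)
√((79 - 63*(-12)) - 1678) - (o - 73)*O(11, 8) = √((79 - 63*(-12)) - 1678) - (14 - 73)*(-1*8 + 6*11) = √((79 + 756) - 1678) - (-59)*(-8 + 66) = √(835 - 1678) - (-59)*58 = √(-843) - 1*(-3422) = I*√843 + 3422 = 3422 + I*√843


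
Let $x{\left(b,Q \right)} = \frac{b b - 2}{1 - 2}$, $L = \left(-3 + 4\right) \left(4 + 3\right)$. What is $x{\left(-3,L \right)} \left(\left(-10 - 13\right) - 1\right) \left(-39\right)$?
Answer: $-6552$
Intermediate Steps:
$L = 7$ ($L = 1 \cdot 7 = 7$)
$x{\left(b,Q \right)} = 2 - b^{2}$ ($x{\left(b,Q \right)} = \frac{b^{2} - 2}{-1} = \left(-2 + b^{2}\right) \left(-1\right) = 2 - b^{2}$)
$x{\left(-3,L \right)} \left(\left(-10 - 13\right) - 1\right) \left(-39\right) = \left(2 - \left(-3\right)^{2}\right) \left(\left(-10 - 13\right) - 1\right) \left(-39\right) = \left(2 - 9\right) \left(-23 - 1\right) \left(-39\right) = \left(2 - 9\right) \left(-24\right) \left(-39\right) = \left(-7\right) \left(-24\right) \left(-39\right) = 168 \left(-39\right) = -6552$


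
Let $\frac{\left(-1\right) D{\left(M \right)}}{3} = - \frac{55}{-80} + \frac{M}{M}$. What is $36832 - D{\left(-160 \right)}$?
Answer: $\frac{589393}{16} \approx 36837.0$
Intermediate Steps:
$D{\left(M \right)} = - \frac{81}{16}$ ($D{\left(M \right)} = - 3 \left(- \frac{55}{-80} + \frac{M}{M}\right) = - 3 \left(\left(-55\right) \left(- \frac{1}{80}\right) + 1\right) = - 3 \left(\frac{11}{16} + 1\right) = \left(-3\right) \frac{27}{16} = - \frac{81}{16}$)
$36832 - D{\left(-160 \right)} = 36832 - - \frac{81}{16} = 36832 + \frac{81}{16} = \frac{589393}{16}$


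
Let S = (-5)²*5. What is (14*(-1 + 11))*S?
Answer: 17500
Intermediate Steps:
S = 125 (S = 25*5 = 125)
(14*(-1 + 11))*S = (14*(-1 + 11))*125 = (14*10)*125 = 140*125 = 17500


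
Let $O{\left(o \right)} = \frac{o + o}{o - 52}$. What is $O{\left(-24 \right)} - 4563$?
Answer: $- \frac{86685}{19} \approx -4562.4$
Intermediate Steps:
$O{\left(o \right)} = \frac{2 o}{-52 + o}$
$O{\left(-24 \right)} - 4563 = 2 \left(-24\right) \frac{1}{-52 - 24} - 4563 = 2 \left(-24\right) \frac{1}{-76} - 4563 = 2 \left(-24\right) \left(- \frac{1}{76}\right) - 4563 = \frac{12}{19} - 4563 = - \frac{86685}{19}$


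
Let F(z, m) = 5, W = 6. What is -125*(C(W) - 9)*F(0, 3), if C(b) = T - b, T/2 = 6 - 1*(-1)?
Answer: 625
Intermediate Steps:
T = 14 (T = 2*(6 - 1*(-1)) = 2*(6 + 1) = 2*7 = 14)
C(b) = 14 - b
-125*(C(W) - 9)*F(0, 3) = -125*((14 - 1*6) - 9)*5 = -125*((14 - 6) - 9)*5 = -125*(8 - 9)*5 = -(-125)*5 = -125*(-5) = 625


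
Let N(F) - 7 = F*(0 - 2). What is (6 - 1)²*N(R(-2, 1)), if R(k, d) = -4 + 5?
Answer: 125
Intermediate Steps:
R(k, d) = 1
N(F) = 7 - 2*F (N(F) = 7 + F*(0 - 2) = 7 + F*(-2) = 7 - 2*F)
(6 - 1)²*N(R(-2, 1)) = (6 - 1)²*(7 - 2*1) = 5²*(7 - 2) = 25*5 = 125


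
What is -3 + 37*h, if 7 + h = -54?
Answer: -2260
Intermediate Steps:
h = -61 (h = -7 - 54 = -61)
-3 + 37*h = -3 + 37*(-61) = -3 - 2257 = -2260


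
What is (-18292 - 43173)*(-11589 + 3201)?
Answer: 515568420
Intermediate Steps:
(-18292 - 43173)*(-11589 + 3201) = -61465*(-8388) = 515568420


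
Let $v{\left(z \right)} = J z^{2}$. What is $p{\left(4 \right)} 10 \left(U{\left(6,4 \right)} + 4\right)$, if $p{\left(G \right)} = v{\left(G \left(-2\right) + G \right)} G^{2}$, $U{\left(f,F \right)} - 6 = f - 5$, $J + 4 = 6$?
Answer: $56320$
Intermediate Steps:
$J = 2$ ($J = -4 + 6 = 2$)
$U{\left(f,F \right)} = 1 + f$ ($U{\left(f,F \right)} = 6 + \left(f - 5\right) = 6 + \left(-5 + f\right) = 1 + f$)
$v{\left(z \right)} = 2 z^{2}$
$p{\left(G \right)} = 2 G^{4}$ ($p{\left(G \right)} = 2 \left(G \left(-2\right) + G\right)^{2} G^{2} = 2 \left(- 2 G + G\right)^{2} G^{2} = 2 \left(- G\right)^{2} G^{2} = 2 G^{2} G^{2} = 2 G^{4}$)
$p{\left(4 \right)} 10 \left(U{\left(6,4 \right)} + 4\right) = 2 \cdot 4^{4} \cdot 10 \left(\left(1 + 6\right) + 4\right) = 2 \cdot 256 \cdot 10 \left(7 + 4\right) = 512 \cdot 10 \cdot 11 = 512 \cdot 110 = 56320$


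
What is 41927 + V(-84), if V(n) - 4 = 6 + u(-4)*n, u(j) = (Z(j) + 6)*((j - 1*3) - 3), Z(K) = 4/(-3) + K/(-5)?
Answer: 46529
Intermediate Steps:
Z(K) = -4/3 - K/5 (Z(K) = 4*(-⅓) + K*(-⅕) = -4/3 - K/5)
u(j) = (-6 + j)*(14/3 - j/5) (u(j) = ((-4/3 - j/5) + 6)*((j - 1*3) - 3) = (14/3 - j/5)*((j - 3) - 3) = (14/3 - j/5)*((-3 + j) - 3) = (14/3 - j/5)*(-6 + j) = (-6 + j)*(14/3 - j/5))
V(n) = 10 - 164*n/3 (V(n) = 4 + (6 + (-28 - ⅕*(-4)² + (88/15)*(-4))*n) = 4 + (6 + (-28 - ⅕*16 - 352/15)*n) = 4 + (6 + (-28 - 16/5 - 352/15)*n) = 4 + (6 - 164*n/3) = 10 - 164*n/3)
41927 + V(-84) = 41927 + (10 - 164/3*(-84)) = 41927 + (10 + 4592) = 41927 + 4602 = 46529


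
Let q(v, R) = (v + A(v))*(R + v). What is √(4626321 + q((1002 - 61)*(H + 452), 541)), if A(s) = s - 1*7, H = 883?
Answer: √3157607825609 ≈ 1.7770e+6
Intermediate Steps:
A(s) = -7 + s (A(s) = s - 7 = -7 + s)
q(v, R) = (-7 + 2*v)*(R + v) (q(v, R) = (v + (-7 + v))*(R + v) = (-7 + 2*v)*(R + v))
√(4626321 + q((1002 - 61)*(H + 452), 541)) = √(4626321 + (((1002 - 61)*(883 + 452))² + 541*((1002 - 61)*(883 + 452)) + 541*(-7 + (1002 - 61)*(883 + 452)) + ((1002 - 61)*(883 + 452))*(-7 + (1002 - 61)*(883 + 452)))) = √(4626321 + ((941*1335)² + 541*(941*1335) + 541*(-7 + 941*1335) + (941*1335)*(-7 + 941*1335))) = √(4626321 + (1256235² + 541*1256235 + 541*(-7 + 1256235) + 1256235*(-7 + 1256235))) = √(4626321 + (1578126375225 + 679623135 + 541*1256228 + 1256235*1256228)) = √(4626321 + (1578126375225 + 679623135 + 679619348 + 1578117581580)) = √(4626321 + 3157603199288) = √3157607825609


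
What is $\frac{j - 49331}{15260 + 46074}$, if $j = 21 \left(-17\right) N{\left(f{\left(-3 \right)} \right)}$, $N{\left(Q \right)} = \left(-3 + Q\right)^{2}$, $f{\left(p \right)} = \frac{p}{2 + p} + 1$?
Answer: $- \frac{24844}{30667} \approx -0.81012$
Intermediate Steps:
$f{\left(p \right)} = 1 + \frac{p}{2 + p}$ ($f{\left(p \right)} = \frac{p}{2 + p} + 1 = 1 + \frac{p}{2 + p}$)
$j = -357$ ($j = 21 \left(-17\right) \left(-3 + \frac{2 \left(1 - 3\right)}{2 - 3}\right)^{2} = - 357 \left(-3 + 2 \frac{1}{-1} \left(-2\right)\right)^{2} = - 357 \left(-3 + 2 \left(-1\right) \left(-2\right)\right)^{2} = - 357 \left(-3 + 4\right)^{2} = - 357 \cdot 1^{2} = \left(-357\right) 1 = -357$)
$\frac{j - 49331}{15260 + 46074} = \frac{-357 - 49331}{15260 + 46074} = - \frac{49688}{61334} = \left(-49688\right) \frac{1}{61334} = - \frac{24844}{30667}$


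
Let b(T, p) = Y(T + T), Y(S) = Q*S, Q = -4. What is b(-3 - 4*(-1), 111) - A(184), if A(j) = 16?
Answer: -24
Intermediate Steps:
Y(S) = -4*S
b(T, p) = -8*T (b(T, p) = -4*(T + T) = -8*T)
b(-3 - 4*(-1), 111) - A(184) = -8*(-3 - 4*(-1)) - 1*16 = -8*(-3 + 4) - 16 = -8*1 - 16 = -8 - 16 = -24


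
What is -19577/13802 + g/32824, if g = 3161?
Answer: -299483663/226518424 ≈ -1.3221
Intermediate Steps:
-19577/13802 + g/32824 = -19577/13802 + 3161/32824 = -299483663/226518424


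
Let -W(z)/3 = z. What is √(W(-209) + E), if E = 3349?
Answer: 2*√994 ≈ 63.056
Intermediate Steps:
W(z) = -3*z
√(W(-209) + E) = √(-3*(-209) + 3349) = √(627 + 3349) = √3976 = 2*√994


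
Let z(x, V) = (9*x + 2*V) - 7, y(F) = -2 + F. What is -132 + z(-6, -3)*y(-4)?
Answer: 270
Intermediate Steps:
z(x, V) = -7 + 2*V + 9*x (z(x, V) = (2*V + 9*x) - 7 = -7 + 2*V + 9*x)
-132 + z(-6, -3)*y(-4) = -132 + (-7 + 2*(-3) + 9*(-6))*(-2 - 4) = -132 + (-7 - 6 - 54)*(-6) = -132 - 67*(-6) = -132 + 402 = 270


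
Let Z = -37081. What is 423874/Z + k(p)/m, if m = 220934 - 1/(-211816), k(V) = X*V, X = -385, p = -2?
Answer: -360547903450942/31550777512959 ≈ -11.428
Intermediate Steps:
k(V) = -385*V
m = 46797356145/211816 (m = 220934 - 1*(-1/211816) = 220934 + 1/211816 = 46797356145/211816 ≈ 2.2093e+5)
423874/Z + k(p)/m = 423874/(-37081) + (-385*(-2))/(46797356145/211816) = 423874*(-1/37081) + 770*(211816/46797356145) = -38534/3371 + 32619664/9359471229 = -360547903450942/31550777512959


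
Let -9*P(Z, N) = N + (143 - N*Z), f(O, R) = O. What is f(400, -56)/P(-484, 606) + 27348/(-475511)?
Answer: -9753601044/139825436083 ≈ -0.069756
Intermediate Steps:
P(Z, N) = -143/9 - N/9 + N*Z/9 (P(Z, N) = -(N + (143 - N*Z))/9 = -(143 + N - N*Z)/9 = -143/9 - N/9 + N*Z/9)
f(400, -56)/P(-484, 606) + 27348/(-475511) = 400/(-143/9 - 1/9*606 + (1/9)*606*(-484)) + 27348/(-475511) = 400/(-143/9 - 202/3 - 97768/3) + 27348*(-1/475511) = 400/(-294053/9) - 27348/475511 = 400*(-9/294053) - 27348/475511 = -3600/294053 - 27348/475511 = -9753601044/139825436083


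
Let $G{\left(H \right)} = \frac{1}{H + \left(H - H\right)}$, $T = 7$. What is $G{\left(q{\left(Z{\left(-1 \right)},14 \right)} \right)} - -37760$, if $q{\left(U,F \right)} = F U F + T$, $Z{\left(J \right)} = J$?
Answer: $\frac{7136639}{189} \approx 37760.0$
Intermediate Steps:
$q{\left(U,F \right)} = 7 + U F^{2}$ ($q{\left(U,F \right)} = F U F + 7 = U F^{2} + 7 = 7 + U F^{2}$)
$G{\left(H \right)} = \frac{1}{H}$ ($G{\left(H \right)} = \frac{1}{H + 0} = \frac{1}{H}$)
$G{\left(q{\left(Z{\left(-1 \right)},14 \right)} \right)} - -37760 = \frac{1}{7 - 14^{2}} - -37760 = \frac{1}{7 - 196} + 37760 = \frac{1}{-189} + 37760 = - \frac{1}{189} + 37760 = \frac{7136639}{189}$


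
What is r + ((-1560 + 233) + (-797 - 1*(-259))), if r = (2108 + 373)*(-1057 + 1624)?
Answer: 1404862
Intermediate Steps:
r = 1406727 (r = 2481*567 = 1406727)
r + ((-1560 + 233) + (-797 - 1*(-259))) = 1406727 + ((-1560 + 233) + (-797 - 1*(-259))) = 1406727 + (-1327 + (-797 + 259)) = 1406727 + (-1327 - 538) = 1406727 - 1865 = 1404862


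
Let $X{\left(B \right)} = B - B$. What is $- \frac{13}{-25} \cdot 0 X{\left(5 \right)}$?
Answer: $0$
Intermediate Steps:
$X{\left(B \right)} = 0$
$- \frac{13}{-25} \cdot 0 X{\left(5 \right)} = - \frac{13}{-25} \cdot 0 \cdot 0 = \left(-13\right) \left(- \frac{1}{25}\right) 0 \cdot 0 = \frac{13}{25} \cdot 0 \cdot 0 = 0 \cdot 0 = 0$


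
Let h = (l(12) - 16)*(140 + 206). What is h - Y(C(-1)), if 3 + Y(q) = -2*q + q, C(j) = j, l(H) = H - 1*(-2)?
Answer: -690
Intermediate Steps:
l(H) = 2 + H (l(H) = H + 2 = 2 + H)
Y(q) = -3 - q (Y(q) = -3 + (-2*q + q) = -3 - q)
h = -692 (h = ((2 + 12) - 16)*(140 + 206) = (14 - 16)*346 = -2*346 = -692)
h - Y(C(-1)) = -692 - (-3 - 1*(-1)) = -692 - (-3 + 1) = -692 - 1*(-2) = -692 + 2 = -690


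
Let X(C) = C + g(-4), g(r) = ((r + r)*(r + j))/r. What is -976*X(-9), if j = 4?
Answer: 8784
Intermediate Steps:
g(r) = 8 + 2*r (g(r) = ((r + r)*(r + 4))/r = ((2*r)*(4 + r))/r = (2*r*(4 + r))/r = 8 + 2*r)
X(C) = C (X(C) = C + (8 + 2*(-4)) = C + (8 - 8) = C + 0 = C)
-976*X(-9) = -976*(-9) = 8784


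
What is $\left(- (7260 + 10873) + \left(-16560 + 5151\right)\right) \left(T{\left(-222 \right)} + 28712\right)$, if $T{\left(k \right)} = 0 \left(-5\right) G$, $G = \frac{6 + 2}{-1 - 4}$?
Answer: $-848209904$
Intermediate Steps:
$G = - \frac{8}{5}$ ($G = \frac{8}{-5} = 8 \left(- \frac{1}{5}\right) = - \frac{8}{5} \approx -1.6$)
$T{\left(k \right)} = 0$ ($T{\left(k \right)} = 0 \left(-5\right) \left(- \frac{8}{5}\right) = 0 \left(- \frac{8}{5}\right) = 0$)
$\left(- (7260 + 10873) + \left(-16560 + 5151\right)\right) \left(T{\left(-222 \right)} + 28712\right) = \left(- (7260 + 10873) + \left(-16560 + 5151\right)\right) \left(0 + 28712\right) = \left(\left(-1\right) 18133 - 11409\right) 28712 = \left(-18133 - 11409\right) 28712 = \left(-29542\right) 28712 = -848209904$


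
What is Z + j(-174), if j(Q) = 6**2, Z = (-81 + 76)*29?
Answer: -109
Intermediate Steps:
Z = -145 (Z = -5*29 = -145)
j(Q) = 36
Z + j(-174) = -145 + 36 = -109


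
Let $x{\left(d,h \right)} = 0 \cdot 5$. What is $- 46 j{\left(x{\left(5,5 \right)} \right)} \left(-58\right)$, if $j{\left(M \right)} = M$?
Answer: $0$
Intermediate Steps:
$x{\left(d,h \right)} = 0$
$- 46 j{\left(x{\left(5,5 \right)} \right)} \left(-58\right) = \left(-46\right) 0 \left(-58\right) = 0 \left(-58\right) = 0$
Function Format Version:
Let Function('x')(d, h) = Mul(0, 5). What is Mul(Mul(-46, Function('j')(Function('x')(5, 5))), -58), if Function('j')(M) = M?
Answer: 0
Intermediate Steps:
Function('x')(d, h) = 0
Mul(Mul(-46, Function('j')(Function('x')(5, 5))), -58) = Mul(Mul(-46, 0), -58) = Mul(0, -58) = 0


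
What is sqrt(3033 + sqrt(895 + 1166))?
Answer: sqrt(3033 + 3*sqrt(229)) ≈ 55.483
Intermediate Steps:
sqrt(3033 + sqrt(895 + 1166)) = sqrt(3033 + sqrt(2061)) = sqrt(3033 + 3*sqrt(229))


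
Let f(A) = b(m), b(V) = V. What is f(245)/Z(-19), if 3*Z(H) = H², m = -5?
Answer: -15/361 ≈ -0.041551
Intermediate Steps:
f(A) = -5
Z(H) = H²/3
f(245)/Z(-19) = -5/((⅓)*(-19)²) = -5/((⅓)*361) = -5/361/3 = -5*3/361 = -15/361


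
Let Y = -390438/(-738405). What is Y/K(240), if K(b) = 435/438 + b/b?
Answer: 6333772/23875095 ≈ 0.26529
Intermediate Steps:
Y = 43382/82045 (Y = -390438*(-1/738405) = 43382/82045 ≈ 0.52876)
K(b) = 291/146 (K(b) = 435*(1/438) + 1 = 145/146 + 1 = 291/146)
Y/K(240) = 43382/(82045*(291/146)) = (43382/82045)*(146/291) = 6333772/23875095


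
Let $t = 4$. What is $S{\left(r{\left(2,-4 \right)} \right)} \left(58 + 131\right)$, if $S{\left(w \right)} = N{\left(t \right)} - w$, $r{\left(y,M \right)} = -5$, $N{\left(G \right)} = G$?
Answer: $1701$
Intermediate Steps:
$S{\left(w \right)} = 4 - w$
$S{\left(r{\left(2,-4 \right)} \right)} \left(58 + 131\right) = \left(4 - -5\right) \left(58 + 131\right) = \left(4 + 5\right) 189 = 9 \cdot 189 = 1701$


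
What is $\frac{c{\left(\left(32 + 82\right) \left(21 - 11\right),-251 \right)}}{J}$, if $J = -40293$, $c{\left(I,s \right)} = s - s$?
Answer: $0$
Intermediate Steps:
$c{\left(I,s \right)} = 0$
$\frac{c{\left(\left(32 + 82\right) \left(21 - 11\right),-251 \right)}}{J} = \frac{0}{-40293} = 0 \left(- \frac{1}{40293}\right) = 0$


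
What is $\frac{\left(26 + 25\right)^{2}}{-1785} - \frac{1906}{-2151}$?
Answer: $- \frac{42991}{75285} \approx -0.57104$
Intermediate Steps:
$\frac{\left(26 + 25\right)^{2}}{-1785} - \frac{1906}{-2151} = 51^{2} \left(- \frac{1}{1785}\right) - - \frac{1906}{2151} = 2601 \left(- \frac{1}{1785}\right) + \frac{1906}{2151} = - \frac{51}{35} + \frac{1906}{2151} = - \frac{42991}{75285}$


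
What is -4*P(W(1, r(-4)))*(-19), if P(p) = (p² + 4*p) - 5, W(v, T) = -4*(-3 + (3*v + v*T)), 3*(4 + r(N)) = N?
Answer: 366244/9 ≈ 40694.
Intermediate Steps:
r(N) = -4 + N/3
W(v, T) = 12 - 12*v - 4*T*v (W(v, T) = -4*(-3 + (3*v + T*v)) = -4*(-3 + 3*v + T*v) = 12 - 12*v - 4*T*v)
P(p) = -5 + p² + 4*p
-4*P(W(1, r(-4)))*(-19) = -4*(-5 + (12 - 12*1 - 4*(-4 + (⅓)*(-4))*1)² + 4*(12 - 12*1 - 4*(-4 + (⅓)*(-4))*1))*(-19) = -4*(-5 + (12 - 12 - 4*(-4 - 4/3)*1)² + 4*(12 - 12 - 4*(-4 - 4/3)*1))*(-19) = -4*(-5 + (12 - 12 - 4*(-16/3)*1)² + 4*(12 - 12 - 4*(-16/3)*1))*(-19) = -4*(-5 + (12 - 12 + 64/3)² + 4*(12 - 12 + 64/3))*(-19) = -4*(-5 + (64/3)² + 4*(64/3))*(-19) = -4*(-5 + 4096/9 + 256/3)*(-19) = -4*4819/9*(-19) = -19276/9*(-19) = 366244/9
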